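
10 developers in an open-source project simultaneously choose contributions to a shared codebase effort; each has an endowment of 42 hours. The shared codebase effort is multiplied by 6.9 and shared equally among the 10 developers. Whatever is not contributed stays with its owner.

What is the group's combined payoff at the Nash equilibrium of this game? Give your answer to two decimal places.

Each contributed unit returns 6.9/10 = 0.6900 to its contributor — below 1 — so contributing 0 is dominant for every player. At the Nash equilibrium everyone keeps their 42, and the group total is 10 × 42 = 420.

420.00 hours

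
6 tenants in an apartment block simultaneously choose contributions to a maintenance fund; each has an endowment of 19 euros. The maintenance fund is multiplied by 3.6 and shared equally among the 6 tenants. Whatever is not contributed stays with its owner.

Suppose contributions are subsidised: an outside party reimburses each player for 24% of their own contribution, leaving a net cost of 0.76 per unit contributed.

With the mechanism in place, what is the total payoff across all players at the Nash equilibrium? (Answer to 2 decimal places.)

Even with the mechanism, each unit contributed returns only (3.6/6) / 0.76 = 0.7895 per unit of net cost, so contributing nothing is still dominant.
At the Nash equilibrium no one contributes; group total payoff = 6 × 19 = 114.

114.00 euros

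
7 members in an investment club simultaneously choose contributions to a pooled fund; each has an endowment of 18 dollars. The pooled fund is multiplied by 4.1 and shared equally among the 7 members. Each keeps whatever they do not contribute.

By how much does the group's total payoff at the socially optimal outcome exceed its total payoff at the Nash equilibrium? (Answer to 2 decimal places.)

Each contributed unit returns 4.1/7 = 0.5857 to its contributor — below 1 — so contributing 0 is dominant for every player. At the Nash equilibrium everyone keeps their 18, and the group total is 7 × 18 = 126.
Each contributed unit returns 4.100 to the group as a whole (0.5857 to each of 7 players), which exceeds 1, so the social optimum is full contribution: group total = 4.100 × 126 = 516.60.
Efficiency loss = 516.60 − 126 = 390.60.

390.60 dollars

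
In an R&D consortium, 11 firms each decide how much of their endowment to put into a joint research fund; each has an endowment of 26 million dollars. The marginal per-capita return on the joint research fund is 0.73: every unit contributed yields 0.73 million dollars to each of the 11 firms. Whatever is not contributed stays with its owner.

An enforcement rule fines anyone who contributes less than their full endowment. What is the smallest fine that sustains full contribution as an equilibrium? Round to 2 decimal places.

Given the others contribute fully, the best deviation is to contribute 0 (any partial contribution still incurs the fine and gives up units whose private return 0.73 is below 1).
Deviating from 26 to 0 saves 26 million dollars but forfeits the deviator's share of the drop in the joint research fund: 0.73 × 26 = 18.98.
So the deviation gain is 26 − 18.98 = 7.02, and the fine must be at least 7.02 million dollars to wipe it out.

7.02 million dollars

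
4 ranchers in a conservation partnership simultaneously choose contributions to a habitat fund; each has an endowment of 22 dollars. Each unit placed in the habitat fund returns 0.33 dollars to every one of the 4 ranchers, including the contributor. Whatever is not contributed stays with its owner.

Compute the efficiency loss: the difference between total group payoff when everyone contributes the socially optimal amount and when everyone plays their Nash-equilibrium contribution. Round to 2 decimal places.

28.16 dollars

The private return per contributed unit is 0.33 < 1, so contributing 0 is dominant for every player. At the Nash equilibrium everyone keeps their 22, and the group total is 4 × 22 = 88.
Each contributed unit returns 1.320 to the group as a whole (0.33 to each of 4 players), which exceeds 1, so the social optimum is full contribution: group total = 1.320 × 88 = 116.16.
Efficiency loss = 116.16 − 88 = 28.16.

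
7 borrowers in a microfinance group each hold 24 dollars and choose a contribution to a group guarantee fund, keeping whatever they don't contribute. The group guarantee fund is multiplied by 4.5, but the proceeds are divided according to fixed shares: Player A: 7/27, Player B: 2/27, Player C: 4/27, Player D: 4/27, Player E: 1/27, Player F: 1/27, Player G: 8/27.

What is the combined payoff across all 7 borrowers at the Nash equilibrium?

336.00 dollars

Each unit j contributes comes back to j as 4.5 × (j's share), so j prefers to contribute only if that share exceeds 1/4.5 = 0.2222; otherwise keeping the unit dominates.
The shares above 0.2222 belong to Player A and Player G, contributing 24 each; the remaining 5 contribute 0. Total contributed: 48.
The group guarantee fund pays out 4.5 × 48 = 216.00 in total (split across the unequal shares, but the aggregate is all that matters for the group sum).
The 5 free-riders keep 24 each, adding 120. Group total = 120 + 216.00 = 336.00.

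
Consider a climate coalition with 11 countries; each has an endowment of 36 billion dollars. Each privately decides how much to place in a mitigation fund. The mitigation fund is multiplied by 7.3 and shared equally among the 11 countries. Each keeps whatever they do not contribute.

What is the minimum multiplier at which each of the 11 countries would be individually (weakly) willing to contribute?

A contributed unit returns (multiplier)/11 to its contributor.
This reaches 1 exactly when the multiplier is 11.

11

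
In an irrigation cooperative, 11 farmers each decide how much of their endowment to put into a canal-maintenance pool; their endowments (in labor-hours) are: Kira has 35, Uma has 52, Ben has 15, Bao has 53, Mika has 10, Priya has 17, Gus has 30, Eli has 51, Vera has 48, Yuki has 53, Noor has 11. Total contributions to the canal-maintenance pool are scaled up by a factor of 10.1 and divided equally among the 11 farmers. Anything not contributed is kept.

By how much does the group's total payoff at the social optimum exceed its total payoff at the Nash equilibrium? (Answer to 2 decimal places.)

3412.50 labor-hours

The private return per contributed unit is 10.1/11 = 0.9182 < 1 for every player regardless of endowment, so the Nash equilibrium is zero contribution and the group total is Σ E_j = 35 + 52 + 15 + 53 + 10 + 17 + 30 + 51 + 48 + 53 + 11 = 375.
Each contributed unit returns 10.100 to the group, so the social optimum is full contribution by everyone: group total = 10.100 × 375 = 3787.50.
Efficiency loss = (10.100 − 1) × 375 = 3412.50.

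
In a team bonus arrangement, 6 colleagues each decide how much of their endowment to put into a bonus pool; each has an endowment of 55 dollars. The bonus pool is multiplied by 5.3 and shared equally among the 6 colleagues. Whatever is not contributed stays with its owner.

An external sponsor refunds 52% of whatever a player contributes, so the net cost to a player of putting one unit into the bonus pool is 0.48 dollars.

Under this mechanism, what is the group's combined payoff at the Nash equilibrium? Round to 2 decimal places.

Under the mechanism each unit contributed yields (5.3/6) / 0.48 = 1.8403 back to its contributor per unit of net cost, which exceeds 1, making full contribution the dominant choice for everyone.
So the Nash equilibrium is full contribution by all 6; the group earns 6 × (55 × 0.52 + 5.3 × 55) = 1920.60.

1920.60 dollars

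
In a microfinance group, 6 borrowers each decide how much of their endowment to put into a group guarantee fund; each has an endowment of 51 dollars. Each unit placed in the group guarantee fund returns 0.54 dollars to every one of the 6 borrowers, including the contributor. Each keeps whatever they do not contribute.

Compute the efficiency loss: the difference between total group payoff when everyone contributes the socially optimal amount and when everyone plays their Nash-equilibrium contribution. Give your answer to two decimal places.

685.44 dollars

The private return per contributed unit is 0.54 < 1, so contributing 0 is dominant for every player. At the Nash equilibrium everyone keeps their 51, and the group total is 6 × 51 = 306.
Each contributed unit returns 3.240 to the group as a whole (0.54 to each of 6 players), which exceeds 1, so the social optimum is full contribution: group total = 3.240 × 306 = 991.44.
Efficiency loss = 991.44 − 306 = 685.44.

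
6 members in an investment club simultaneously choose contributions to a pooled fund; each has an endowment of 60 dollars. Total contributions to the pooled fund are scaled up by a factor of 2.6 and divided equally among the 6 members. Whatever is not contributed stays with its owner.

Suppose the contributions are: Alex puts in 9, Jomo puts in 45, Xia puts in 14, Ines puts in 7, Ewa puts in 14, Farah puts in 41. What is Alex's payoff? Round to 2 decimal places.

107.33 dollars

Total contributed: 9 + 45 + 14 + 7 + 14 + 41 = 130.
Each receives 2.6 × 130 / 6 = 56.33 from the pooled fund.
Alex keeps 60 − 9 = 51, so Alex's payoff is 51 + 56.33 = 107.33.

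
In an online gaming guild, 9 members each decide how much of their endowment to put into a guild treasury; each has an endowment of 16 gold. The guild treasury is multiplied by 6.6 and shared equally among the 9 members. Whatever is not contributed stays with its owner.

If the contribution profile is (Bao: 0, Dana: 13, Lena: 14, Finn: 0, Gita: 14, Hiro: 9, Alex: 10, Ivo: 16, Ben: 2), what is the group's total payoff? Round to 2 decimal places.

Total contributed: 0 + 13 + 14 + 0 + 14 + 9 + 10 + 16 + 2 = 78; total kept: 9 × 16 − 78 = 66.
The guild treasury pays out 6.6 × 78 = 514.80 in aggregate.
Group total = 66 + 514.80 = 580.80.

580.80 gold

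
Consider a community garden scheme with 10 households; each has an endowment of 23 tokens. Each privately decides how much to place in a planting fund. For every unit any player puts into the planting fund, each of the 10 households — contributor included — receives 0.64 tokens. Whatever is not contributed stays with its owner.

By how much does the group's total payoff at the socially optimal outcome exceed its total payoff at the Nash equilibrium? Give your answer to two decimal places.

The private return per contributed unit is 0.64 < 1, so contributing 0 is dominant for every player. At the Nash equilibrium everyone keeps their 23, and the group total is 10 × 23 = 230.
Each contributed unit returns 6.400 to the group as a whole (0.64 to each of 10 players), which exceeds 1, so the social optimum is full contribution: group total = 6.400 × 230 = 1472.00.
Efficiency loss = 1472.00 − 230 = 1242.00.

1242.00 tokens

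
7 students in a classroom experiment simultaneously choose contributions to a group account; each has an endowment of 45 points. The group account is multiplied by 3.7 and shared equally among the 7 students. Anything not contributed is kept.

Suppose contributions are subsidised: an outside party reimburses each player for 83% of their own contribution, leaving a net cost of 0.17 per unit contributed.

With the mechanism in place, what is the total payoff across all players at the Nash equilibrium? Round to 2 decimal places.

1426.95 points

Under the mechanism each unit contributed yields (3.7/7) / 0.17 = 3.1092 back to its contributor per unit of net cost, which exceeds 1, making full contribution the dominant choice for everyone.
So the Nash equilibrium is full contribution by all 7; the group earns 7 × (45 × 0.83 + 3.7 × 45) = 1426.95.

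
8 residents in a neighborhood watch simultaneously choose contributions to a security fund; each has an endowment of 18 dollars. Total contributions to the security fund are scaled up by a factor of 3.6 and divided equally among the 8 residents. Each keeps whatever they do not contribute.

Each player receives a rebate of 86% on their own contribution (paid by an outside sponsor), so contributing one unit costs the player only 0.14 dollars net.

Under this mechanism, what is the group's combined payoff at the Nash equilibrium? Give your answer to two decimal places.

The effective private return per unit is now (3.6/8) / 0.14 = 3.2143 > 1, so every player's dominant strategy flips to full contribution.
At the Nash equilibrium everyone contributes 18. Group total payoff = 8 × (18 × 0.86 + 3.6 × 18) = 642.24.

642.24 dollars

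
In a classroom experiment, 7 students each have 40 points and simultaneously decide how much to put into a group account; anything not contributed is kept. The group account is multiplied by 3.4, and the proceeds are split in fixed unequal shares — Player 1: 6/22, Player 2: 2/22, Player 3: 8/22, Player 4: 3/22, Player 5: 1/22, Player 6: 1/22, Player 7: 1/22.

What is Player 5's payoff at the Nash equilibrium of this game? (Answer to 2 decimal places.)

Player j's private return per contributed unit is 3.4 × (j's share). Contributing is weakly dominant for j when that share is at least 1/3.4 = 0.2941, and contributing 0 is dominant otherwise.
The only share above 0.2941 is Player 3's 8/22, contributing 40; the remaining 6 contribute 0. Total contributed: 40.
Player 5 keeps 40 and receives 3.4 × 40 × 1/22 = 6.18 from the group account, for a payoff of 46.18.

46.18 points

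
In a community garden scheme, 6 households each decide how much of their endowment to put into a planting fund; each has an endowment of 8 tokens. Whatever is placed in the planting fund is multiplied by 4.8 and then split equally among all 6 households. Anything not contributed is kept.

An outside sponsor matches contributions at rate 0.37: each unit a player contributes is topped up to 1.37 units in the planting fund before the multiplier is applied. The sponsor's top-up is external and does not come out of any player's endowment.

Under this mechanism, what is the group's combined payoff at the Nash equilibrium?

315.65 tokens

Under the mechanism each unit contributed yields 4.8 × 1.37 / 6 = 1.0960 back to its contributor per unit of net cost, which exceeds 1, making full contribution the dominant choice for everyone.
At the Nash equilibrium everyone contributes 8. Group total payoff = 4.8 × 1.37 × 48 = 315.65.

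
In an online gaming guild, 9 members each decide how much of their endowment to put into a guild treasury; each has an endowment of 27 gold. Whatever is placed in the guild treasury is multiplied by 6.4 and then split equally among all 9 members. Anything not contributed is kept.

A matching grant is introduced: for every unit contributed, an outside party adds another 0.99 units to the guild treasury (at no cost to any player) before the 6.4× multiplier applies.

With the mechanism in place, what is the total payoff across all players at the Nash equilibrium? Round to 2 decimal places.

3094.85 gold

The effective private return per unit is now 6.4 × 1.99 / 9 = 1.4151 > 1, so every player's dominant strategy flips to full contribution.
So the Nash equilibrium is full contribution by all 9; the group earns 6.4 × 1.99 × 243 = 3094.85.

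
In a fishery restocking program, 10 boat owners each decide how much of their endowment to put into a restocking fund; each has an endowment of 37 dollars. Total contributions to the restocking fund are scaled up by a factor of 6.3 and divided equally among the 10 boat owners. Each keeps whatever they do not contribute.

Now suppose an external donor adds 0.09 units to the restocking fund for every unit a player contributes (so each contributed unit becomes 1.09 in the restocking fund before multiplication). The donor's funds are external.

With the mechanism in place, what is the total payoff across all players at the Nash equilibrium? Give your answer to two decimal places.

370.00 dollars

The effective private return is 6.3 × 1.09 / 10 = 0.6867, which is still under 1, so the mechanism doesn't change anyone's dominant strategy: zero contribution.
Everyone keeps their endowment and the group total is 10 × 37 = 370.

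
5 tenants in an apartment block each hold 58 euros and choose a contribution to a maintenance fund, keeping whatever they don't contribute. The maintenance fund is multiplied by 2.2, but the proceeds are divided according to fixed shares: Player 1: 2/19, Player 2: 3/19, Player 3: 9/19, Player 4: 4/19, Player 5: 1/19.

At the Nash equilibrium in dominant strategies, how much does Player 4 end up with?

84.86 euros

Each unit j contributes comes back to j as 2.2 × (j's share), so j prefers to contribute only if that share exceeds 1/2.2 = 0.4545; otherwise keeping the unit dominates.
The only share above 0.4545 is Player 3's 9/19, contributing 58; the remaining 4 contribute 0. Total contributed: 58.
Player 4 keeps 58 and receives 2.2 × 58 × 4/19 = 26.86 from the maintenance fund, for a payoff of 84.86.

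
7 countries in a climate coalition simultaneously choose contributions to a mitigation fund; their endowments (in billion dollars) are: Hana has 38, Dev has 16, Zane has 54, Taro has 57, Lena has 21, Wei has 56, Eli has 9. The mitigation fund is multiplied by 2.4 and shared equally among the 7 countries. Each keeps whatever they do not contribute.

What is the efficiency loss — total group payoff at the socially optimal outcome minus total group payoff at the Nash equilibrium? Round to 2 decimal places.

The private return per contributed unit is 2.4/7 = 0.3429 < 1 for every player regardless of endowment, so the Nash equilibrium is zero contribution and the group total is Σ E_j = 38 + 16 + 54 + 57 + 21 + 56 + 9 = 251.
Each contributed unit returns 2.400 to the group, so the social optimum is full contribution by everyone: group total = 2.400 × 251 = 602.40.
Efficiency loss = (2.400 − 1) × 251 = 351.40.

351.40 billion dollars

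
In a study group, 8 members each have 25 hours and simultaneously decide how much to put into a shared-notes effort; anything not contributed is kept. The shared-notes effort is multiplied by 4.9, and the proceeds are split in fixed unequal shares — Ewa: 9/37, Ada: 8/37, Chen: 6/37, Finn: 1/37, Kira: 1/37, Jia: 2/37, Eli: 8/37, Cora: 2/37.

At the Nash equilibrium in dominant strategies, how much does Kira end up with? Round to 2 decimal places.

34.93 hours

Each unit j contributes comes back to j as 4.9 × (j's share), so j prefers to contribute only if that share exceeds 1/4.9 = 0.2041; otherwise keeping the unit dominates.
The shares above 0.2041 belong to Ewa, Ada and Eli, contributing 25 each; the remaining 5 contribute 0. Total contributed: 75.
Kira keeps 25 and receives 4.9 × 75 × 1/37 = 9.93 from the shared-notes effort, for a payoff of 34.93.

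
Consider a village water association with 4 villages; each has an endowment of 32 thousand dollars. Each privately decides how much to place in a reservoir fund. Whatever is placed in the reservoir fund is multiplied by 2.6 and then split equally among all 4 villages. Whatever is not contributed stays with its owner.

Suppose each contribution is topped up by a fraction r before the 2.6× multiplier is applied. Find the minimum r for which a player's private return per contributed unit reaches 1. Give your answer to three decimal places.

0.538

With matching at rate r, one contributed unit becomes (1 + r) in the reservoir fund and returns 2.6 × (1 + r) / 4 to the contributor.
Setting this equal to 1: 1 + r = 4/2.6 = 1.5385.
So the minimum matching rate is r = 1.5385 − 1 = 0.538.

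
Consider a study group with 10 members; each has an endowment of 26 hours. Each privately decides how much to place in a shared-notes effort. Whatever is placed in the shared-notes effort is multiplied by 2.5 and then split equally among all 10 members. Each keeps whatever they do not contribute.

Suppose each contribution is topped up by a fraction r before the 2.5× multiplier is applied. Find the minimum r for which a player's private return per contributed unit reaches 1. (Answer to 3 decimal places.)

3.000

With matching at rate r, one contributed unit becomes (1 + r) in the shared-notes effort and returns 2.5 × (1 + r) / 10 to the contributor.
Setting this equal to 1: 1 + r = 10/2.5 = 4.0000.
So the minimum matching rate is r = 4.0000 − 1 = 3.000.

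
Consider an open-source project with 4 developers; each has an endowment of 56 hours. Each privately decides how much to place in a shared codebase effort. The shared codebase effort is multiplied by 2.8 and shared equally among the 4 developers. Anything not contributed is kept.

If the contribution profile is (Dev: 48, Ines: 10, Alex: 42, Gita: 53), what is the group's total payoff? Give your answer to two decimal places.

Total contributed: 48 + 10 + 42 + 53 = 153; total kept: 4 × 56 − 153 = 71.
The shared codebase effort pays out 2.8 × 153 = 428.40 in aggregate.
Group total = 71 + 428.40 = 499.40.

499.40 hours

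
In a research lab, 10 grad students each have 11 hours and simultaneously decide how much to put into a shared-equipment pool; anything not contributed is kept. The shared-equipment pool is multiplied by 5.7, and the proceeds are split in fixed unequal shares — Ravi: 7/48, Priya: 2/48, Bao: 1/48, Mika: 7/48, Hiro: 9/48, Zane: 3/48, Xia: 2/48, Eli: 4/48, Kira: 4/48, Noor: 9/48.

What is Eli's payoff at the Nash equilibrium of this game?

Player j's private return per contributed unit is 5.7 × (j's share). Contributing is weakly dominant for j when that share is at least 1/5.7 = 0.1754, and contributing 0 is dominant otherwise.
The shares above 0.1754 belong to Hiro and Noor, contributing 11 each; the remaining 8 contribute 0. Total contributed: 22.
Eli keeps 11 and receives 5.7 × 22 × 4/48 = 10.45 from the shared-equipment pool, for a payoff of 21.45.

21.45 hours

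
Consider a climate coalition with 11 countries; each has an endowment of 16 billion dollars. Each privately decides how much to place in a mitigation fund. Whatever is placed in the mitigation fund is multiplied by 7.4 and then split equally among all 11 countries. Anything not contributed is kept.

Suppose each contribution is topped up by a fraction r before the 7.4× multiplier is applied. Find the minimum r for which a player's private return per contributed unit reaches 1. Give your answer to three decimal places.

0.486

With matching at rate r, one contributed unit becomes (1 + r) in the mitigation fund and returns 7.4 × (1 + r) / 11 to the contributor.
Setting this equal to 1: 1 + r = 11/7.4 = 1.4865.
So the minimum matching rate is r = 1.4865 − 1 = 0.486.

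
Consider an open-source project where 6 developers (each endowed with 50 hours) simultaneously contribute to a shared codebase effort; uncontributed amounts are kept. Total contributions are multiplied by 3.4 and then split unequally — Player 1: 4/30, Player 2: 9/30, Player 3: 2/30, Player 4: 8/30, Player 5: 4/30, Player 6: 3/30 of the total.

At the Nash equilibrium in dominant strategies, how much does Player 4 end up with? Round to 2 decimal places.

A player with share s gets back 3.4·s per unit contributed, so full contribution is dominant for anyone with s > 1/3.4 = 0.2941 and zero contribution is dominant for anyone below.
Player 2 alone (share 9/30) is above the threshold, contributing 50; the remaining 5 contribute 0. Total contributed: 50.
Player 4 keeps 50 and receives 3.4 × 50 × 8/30 = 45.33 from the shared codebase effort, for a payoff of 95.33.

95.33 hours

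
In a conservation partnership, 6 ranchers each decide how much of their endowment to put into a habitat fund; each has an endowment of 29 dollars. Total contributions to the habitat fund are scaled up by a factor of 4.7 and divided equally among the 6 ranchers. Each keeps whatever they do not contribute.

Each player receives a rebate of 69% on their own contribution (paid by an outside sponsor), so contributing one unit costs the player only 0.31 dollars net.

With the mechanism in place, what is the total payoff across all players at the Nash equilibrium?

The effective private return per unit is now (4.7/6) / 0.31 = 2.5269 > 1, so every player's dominant strategy flips to full contribution.
At the Nash equilibrium everyone contributes 29. Group total payoff = 6 × (29 × 0.69 + 4.7 × 29) = 937.86.

937.86 dollars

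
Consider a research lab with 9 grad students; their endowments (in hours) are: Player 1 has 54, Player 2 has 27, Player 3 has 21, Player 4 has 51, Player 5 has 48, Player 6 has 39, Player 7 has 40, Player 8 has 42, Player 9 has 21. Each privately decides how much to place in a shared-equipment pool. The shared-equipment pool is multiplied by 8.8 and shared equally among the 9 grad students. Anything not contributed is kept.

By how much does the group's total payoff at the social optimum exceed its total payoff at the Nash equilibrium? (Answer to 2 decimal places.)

The private return per contributed unit is 8.8/9 = 0.9778 < 1 for every player regardless of endowment, so the Nash equilibrium is zero contribution and the group total is Σ E_j = 54 + 27 + 21 + 51 + 48 + 39 + 40 + 42 + 21 = 343.
Each contributed unit returns 8.800 to the group, so the social optimum is full contribution by everyone: group total = 8.800 × 343 = 3018.40.
Efficiency loss = (8.800 − 1) × 343 = 2675.40.

2675.40 hours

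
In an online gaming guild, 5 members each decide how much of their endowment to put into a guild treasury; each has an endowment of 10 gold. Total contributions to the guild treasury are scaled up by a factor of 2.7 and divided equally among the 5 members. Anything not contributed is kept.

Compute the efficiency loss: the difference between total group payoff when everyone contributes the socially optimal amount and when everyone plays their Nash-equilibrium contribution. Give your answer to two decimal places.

Each contributed unit returns 2.7/5 = 0.5400 to its contributor — below 1 — so contributing 0 is dominant for every player. At the Nash equilibrium everyone keeps their 10, and the group total is 5 × 10 = 50.
Each contributed unit returns 2.700 to the group as a whole (0.5400 to each of 5 players), which exceeds 1, so the social optimum is full contribution: group total = 2.700 × 50 = 135.00.
Efficiency loss = 135.00 − 50 = 85.00.

85.00 gold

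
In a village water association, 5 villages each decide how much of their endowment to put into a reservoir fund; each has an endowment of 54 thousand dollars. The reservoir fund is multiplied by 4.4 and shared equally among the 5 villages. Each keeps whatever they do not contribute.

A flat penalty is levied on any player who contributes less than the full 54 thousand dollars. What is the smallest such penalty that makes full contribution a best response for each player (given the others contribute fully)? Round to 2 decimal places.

6.48 thousand dollars

Given the others contribute fully, the best deviation is to contribute 0 (any partial contribution still incurs the fine and gives up units whose private return 0.8800 is below 1).
Deviating from 54 to 0 saves 54 thousand dollars but forfeits the deviator's share of the drop in the reservoir fund: 4.4/5 × 54 = 47.52.
So the deviation gain is 54 − 47.52 = 6.48, and the fine must be at least 6.48 thousand dollars to wipe it out.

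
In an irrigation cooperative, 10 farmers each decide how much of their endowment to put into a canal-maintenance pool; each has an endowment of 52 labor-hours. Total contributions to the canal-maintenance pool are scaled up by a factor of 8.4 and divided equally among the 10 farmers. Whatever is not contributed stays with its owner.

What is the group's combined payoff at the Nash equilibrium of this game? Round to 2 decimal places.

Each contributed unit returns 8.4/10 = 0.8400 to its contributor — below 1 — so contributing 0 is dominant for every player. At the Nash equilibrium everyone keeps their 52, and the group total is 10 × 52 = 520.

520.00 labor-hours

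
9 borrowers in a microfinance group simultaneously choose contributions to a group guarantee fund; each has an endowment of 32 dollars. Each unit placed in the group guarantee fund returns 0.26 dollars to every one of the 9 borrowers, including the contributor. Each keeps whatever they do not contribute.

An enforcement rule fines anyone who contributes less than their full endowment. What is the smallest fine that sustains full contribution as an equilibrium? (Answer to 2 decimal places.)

Given the others contribute fully, the best deviation is to contribute 0 (any partial contribution still incurs the fine and gives up units whose private return 0.26 is below 1).
Deviating from 32 to 0 saves 32 dollars but forfeits the deviator's share of the drop in the group guarantee fund: 0.26 × 32 = 8.32.
So the deviation gain is 32 − 8.32 = 23.68, and the fine must be at least 23.68 dollars to wipe it out.

23.68 dollars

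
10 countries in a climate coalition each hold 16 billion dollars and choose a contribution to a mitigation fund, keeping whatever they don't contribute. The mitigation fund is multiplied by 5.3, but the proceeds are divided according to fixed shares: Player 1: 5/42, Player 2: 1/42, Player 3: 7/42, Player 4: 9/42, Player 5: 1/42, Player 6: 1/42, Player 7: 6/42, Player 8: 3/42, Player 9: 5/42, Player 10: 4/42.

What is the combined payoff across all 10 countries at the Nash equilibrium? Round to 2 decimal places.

For player j, contributing a unit is worthwhile iff 5.3 × (j's share) ≥ 1, i.e. iff j's share is at least 0.1887.
The only share above 0.1887 is Player 4's 9/42, contributing 16; the remaining 9 contribute 0. Total contributed: 16.
The mitigation fund pays out 5.3 × 16 = 84.80 in total (split across the unequal shares, but the aggregate is all that matters for the group sum).
The 9 free-riders keep 16 each, adding 144. Group total = 144 + 84.80 = 228.80.

228.80 billion dollars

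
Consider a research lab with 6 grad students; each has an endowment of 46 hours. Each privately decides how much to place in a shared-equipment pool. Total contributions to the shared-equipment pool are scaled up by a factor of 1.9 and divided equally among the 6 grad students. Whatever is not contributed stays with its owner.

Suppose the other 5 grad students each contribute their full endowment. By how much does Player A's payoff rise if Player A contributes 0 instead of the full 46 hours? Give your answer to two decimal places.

31.43 hours

Switching from a contribution of 46 to 0 lets Player A keep an extra 46 hours, but lowers the shared-equipment pool by 46, which costs Player A their own share of that drop: 1.9/6 × 46 = 14.57.
Net gain = 46 − 14.57 = 31.43. The private return per contributed unit (0.3167) is below 1, so free-riding is indeed the best response regardless of what the others do.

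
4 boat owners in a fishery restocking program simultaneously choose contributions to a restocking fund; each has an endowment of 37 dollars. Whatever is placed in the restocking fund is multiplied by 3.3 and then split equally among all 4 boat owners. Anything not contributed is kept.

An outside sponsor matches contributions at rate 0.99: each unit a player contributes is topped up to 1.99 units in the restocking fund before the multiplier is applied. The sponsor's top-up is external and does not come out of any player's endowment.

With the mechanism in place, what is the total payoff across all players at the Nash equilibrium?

Under the mechanism each unit contributed yields 3.3 × 1.99 / 4 = 1.6418 back to its contributor per unit of net cost, which exceeds 1, making full contribution the dominant choice for everyone.
At the Nash equilibrium everyone contributes 37. Group total payoff = 3.3 × 1.99 × 148 = 971.92.

971.92 dollars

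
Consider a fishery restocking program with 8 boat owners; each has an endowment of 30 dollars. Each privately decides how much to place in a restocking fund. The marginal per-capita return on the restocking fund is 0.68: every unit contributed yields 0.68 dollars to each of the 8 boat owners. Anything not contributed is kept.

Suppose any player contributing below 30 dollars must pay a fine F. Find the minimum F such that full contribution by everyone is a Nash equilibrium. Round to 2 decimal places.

9.60 dollars

Given the others contribute fully, the best deviation is to contribute 0 (any partial contribution still incurs the fine and gives up units whose private return 0.68 is below 1).
Deviating from 30 to 0 saves 30 dollars but forfeits the deviator's share of the drop in the restocking fund: 0.68 × 30 = 20.40.
So the deviation gain is 30 − 20.40 = 9.60, and the fine must be at least 9.60 dollars to wipe it out.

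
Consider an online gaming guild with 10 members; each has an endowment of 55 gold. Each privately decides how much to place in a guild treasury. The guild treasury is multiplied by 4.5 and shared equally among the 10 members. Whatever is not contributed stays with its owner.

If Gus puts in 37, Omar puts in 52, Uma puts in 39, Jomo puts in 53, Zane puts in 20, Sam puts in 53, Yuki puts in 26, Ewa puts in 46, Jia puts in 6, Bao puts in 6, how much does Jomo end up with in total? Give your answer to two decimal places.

Total contributed: 37 + 52 + 39 + 53 + 20 + 53 + 26 + 46 + 6 + 6 = 338.
Each receives 4.5 × 338 / 10 = 152.10 from the guild treasury.
Jomo keeps 55 − 53 = 2, so Jomo's payoff is 2 + 152.10 = 154.10.

154.10 gold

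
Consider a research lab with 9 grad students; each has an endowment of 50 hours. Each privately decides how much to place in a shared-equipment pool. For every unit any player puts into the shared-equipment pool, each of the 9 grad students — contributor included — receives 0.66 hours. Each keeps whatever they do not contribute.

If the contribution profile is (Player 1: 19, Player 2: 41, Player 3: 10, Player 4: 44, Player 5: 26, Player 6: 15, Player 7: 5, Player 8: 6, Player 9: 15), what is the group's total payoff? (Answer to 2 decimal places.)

1344.14 hours

Total contributed: 19 + 41 + 10 + 44 + 26 + 15 + 5 + 6 + 15 = 181; total kept: 9 × 50 − 181 = 269.
The shared-equipment pool pays out 0.66 × 9 × 181 = 1075.14 in aggregate.
Group total = 269 + 1075.14 = 1344.14.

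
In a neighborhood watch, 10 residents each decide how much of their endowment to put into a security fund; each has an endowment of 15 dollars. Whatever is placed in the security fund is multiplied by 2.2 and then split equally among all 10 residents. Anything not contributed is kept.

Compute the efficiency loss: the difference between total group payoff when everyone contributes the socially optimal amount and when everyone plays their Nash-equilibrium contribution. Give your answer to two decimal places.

180.00 dollars

Each contributed unit returns 2.2/10 = 0.2200 to its contributor — below 1 — so contributing 0 is dominant for every player. At the Nash equilibrium everyone keeps their 15, and the group total is 10 × 15 = 150.
Each contributed unit returns 2.200 to the group as a whole (0.2200 to each of 10 players), which exceeds 1, so the social optimum is full contribution: group total = 2.200 × 150 = 330.00.
Efficiency loss = 330.00 − 150 = 180.00.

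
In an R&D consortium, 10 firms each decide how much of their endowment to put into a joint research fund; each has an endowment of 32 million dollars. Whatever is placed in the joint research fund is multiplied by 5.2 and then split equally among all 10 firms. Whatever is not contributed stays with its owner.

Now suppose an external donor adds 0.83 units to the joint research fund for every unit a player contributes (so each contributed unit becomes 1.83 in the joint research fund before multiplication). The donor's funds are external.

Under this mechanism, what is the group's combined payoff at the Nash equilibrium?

The effective private return is 5.2 × 1.83 / 10 = 0.9516, which is still under 1, so the mechanism doesn't change anyone's dominant strategy: zero contribution.
Everyone keeps their endowment and the group total is 10 × 32 = 320.

320.00 million dollars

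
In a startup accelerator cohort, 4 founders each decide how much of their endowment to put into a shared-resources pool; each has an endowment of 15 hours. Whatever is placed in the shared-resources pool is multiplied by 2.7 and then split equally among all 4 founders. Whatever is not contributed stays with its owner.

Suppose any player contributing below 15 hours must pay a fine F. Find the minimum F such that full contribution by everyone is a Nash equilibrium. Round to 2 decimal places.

4.88 hours

Given the others contribute fully, the best deviation is to contribute 0 (any partial contribution still incurs the fine and gives up units whose private return 0.6750 is below 1).
Deviating from 15 to 0 saves 15 hours but forfeits the deviator's share of the drop in the shared-resources pool: 2.7/4 × 15 = 10.12.
So the deviation gain is 15 − 10.12 = 4.88, and the fine must be at least 4.88 hours to wipe it out.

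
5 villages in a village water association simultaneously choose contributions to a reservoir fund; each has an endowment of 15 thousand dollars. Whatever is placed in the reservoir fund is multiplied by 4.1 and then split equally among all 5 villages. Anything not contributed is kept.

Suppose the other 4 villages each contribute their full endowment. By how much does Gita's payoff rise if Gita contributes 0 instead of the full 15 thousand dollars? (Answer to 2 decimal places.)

Switching from a contribution of 15 to 0 lets Gita keep an extra 15 thousand dollars, but lowers the reservoir fund by 15, which costs Gita their own share of that drop: 4.1/5 × 15 = 12.30.
Net gain = 15 − 12.30 = 2.70. The private return per contributed unit (0.8200) is below 1, so free-riding is indeed the best response regardless of what the others do.

2.70 thousand dollars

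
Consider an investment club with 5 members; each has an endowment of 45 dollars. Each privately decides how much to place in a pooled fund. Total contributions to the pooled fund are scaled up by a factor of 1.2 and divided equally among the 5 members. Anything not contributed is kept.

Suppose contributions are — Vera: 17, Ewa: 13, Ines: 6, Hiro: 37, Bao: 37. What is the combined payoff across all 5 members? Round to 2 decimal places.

Total contributed: 17 + 13 + 6 + 37 + 37 = 110; total kept: 5 × 45 − 110 = 115.
The pooled fund pays out 1.2 × 110 = 132.00 in aggregate.
Group total = 115 + 132.00 = 247.00.

247.00 dollars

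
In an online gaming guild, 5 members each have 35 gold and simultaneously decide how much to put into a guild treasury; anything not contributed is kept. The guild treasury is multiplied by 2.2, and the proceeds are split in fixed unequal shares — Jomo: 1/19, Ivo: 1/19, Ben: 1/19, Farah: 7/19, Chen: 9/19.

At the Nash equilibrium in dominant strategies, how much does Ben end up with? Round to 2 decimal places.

39.05 gold

A player with share s gets back 2.2·s per unit contributed, so full contribution is dominant for anyone with s > 1/2.2 = 0.4545 and zero contribution is dominant for anyone below.
The only share above 0.4545 is Chen's 9/19, contributing 35; the remaining 4 contribute 0. Total contributed: 35.
Ben keeps 35 and receives 2.2 × 35 × 1/19 = 4.05 from the guild treasury, for a payoff of 39.05.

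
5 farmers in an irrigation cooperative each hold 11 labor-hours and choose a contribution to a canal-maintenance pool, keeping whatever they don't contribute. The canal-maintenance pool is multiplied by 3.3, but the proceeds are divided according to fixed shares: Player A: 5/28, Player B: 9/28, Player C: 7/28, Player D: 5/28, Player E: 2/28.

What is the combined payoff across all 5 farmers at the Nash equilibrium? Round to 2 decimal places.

80.30 labor-hours

A player with share s gets back 3.3·s per unit contributed, so full contribution is dominant for anyone with s > 1/3.3 = 0.3030 and zero contribution is dominant for anyone below.
The only share above 0.3030 is Player B's 9/28, contributing 11; the remaining 4 contribute 0. Total contributed: 11.
The canal-maintenance pool pays out 3.3 × 11 = 36.30 in total (split across the unequal shares, but the aggregate is all that matters for the group sum).
The 4 free-riders keep 11 each, adding 44. Group total = 44 + 36.30 = 80.30.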